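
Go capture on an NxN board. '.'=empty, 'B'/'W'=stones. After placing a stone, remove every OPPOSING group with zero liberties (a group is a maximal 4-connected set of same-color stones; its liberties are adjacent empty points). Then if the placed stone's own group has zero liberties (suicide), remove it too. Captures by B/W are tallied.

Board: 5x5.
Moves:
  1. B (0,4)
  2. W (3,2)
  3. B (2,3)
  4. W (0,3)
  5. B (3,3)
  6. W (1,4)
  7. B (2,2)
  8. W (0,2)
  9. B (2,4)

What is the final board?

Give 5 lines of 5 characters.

Answer: ..WW.
....W
..BBB
..WB.
.....

Derivation:
Move 1: B@(0,4) -> caps B=0 W=0
Move 2: W@(3,2) -> caps B=0 W=0
Move 3: B@(2,3) -> caps B=0 W=0
Move 4: W@(0,3) -> caps B=0 W=0
Move 5: B@(3,3) -> caps B=0 W=0
Move 6: W@(1,4) -> caps B=0 W=1
Move 7: B@(2,2) -> caps B=0 W=1
Move 8: W@(0,2) -> caps B=0 W=1
Move 9: B@(2,4) -> caps B=0 W=1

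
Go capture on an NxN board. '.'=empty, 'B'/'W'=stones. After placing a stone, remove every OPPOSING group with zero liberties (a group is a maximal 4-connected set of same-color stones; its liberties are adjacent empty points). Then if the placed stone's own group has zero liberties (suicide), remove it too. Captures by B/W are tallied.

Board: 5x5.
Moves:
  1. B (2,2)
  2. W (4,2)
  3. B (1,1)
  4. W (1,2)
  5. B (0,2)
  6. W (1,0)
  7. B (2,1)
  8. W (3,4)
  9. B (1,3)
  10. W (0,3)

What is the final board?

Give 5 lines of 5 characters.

Answer: ..BW.
WB.B.
.BB..
....W
..W..

Derivation:
Move 1: B@(2,2) -> caps B=0 W=0
Move 2: W@(4,2) -> caps B=0 W=0
Move 3: B@(1,1) -> caps B=0 W=0
Move 4: W@(1,2) -> caps B=0 W=0
Move 5: B@(0,2) -> caps B=0 W=0
Move 6: W@(1,0) -> caps B=0 W=0
Move 7: B@(2,1) -> caps B=0 W=0
Move 8: W@(3,4) -> caps B=0 W=0
Move 9: B@(1,3) -> caps B=1 W=0
Move 10: W@(0,3) -> caps B=1 W=0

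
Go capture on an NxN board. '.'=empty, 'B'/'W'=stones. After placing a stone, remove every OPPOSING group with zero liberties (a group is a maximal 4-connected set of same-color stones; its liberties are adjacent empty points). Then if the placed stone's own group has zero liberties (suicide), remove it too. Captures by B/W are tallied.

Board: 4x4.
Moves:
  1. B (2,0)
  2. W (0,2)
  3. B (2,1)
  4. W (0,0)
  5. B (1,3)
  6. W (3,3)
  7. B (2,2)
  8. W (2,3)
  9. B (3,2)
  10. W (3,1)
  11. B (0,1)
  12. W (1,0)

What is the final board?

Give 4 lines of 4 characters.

Answer: WBW.
W..B
BBB.
.WB.

Derivation:
Move 1: B@(2,0) -> caps B=0 W=0
Move 2: W@(0,2) -> caps B=0 W=0
Move 3: B@(2,1) -> caps B=0 W=0
Move 4: W@(0,0) -> caps B=0 W=0
Move 5: B@(1,3) -> caps B=0 W=0
Move 6: W@(3,3) -> caps B=0 W=0
Move 7: B@(2,2) -> caps B=0 W=0
Move 8: W@(2,3) -> caps B=0 W=0
Move 9: B@(3,2) -> caps B=2 W=0
Move 10: W@(3,1) -> caps B=2 W=0
Move 11: B@(0,1) -> caps B=2 W=0
Move 12: W@(1,0) -> caps B=2 W=0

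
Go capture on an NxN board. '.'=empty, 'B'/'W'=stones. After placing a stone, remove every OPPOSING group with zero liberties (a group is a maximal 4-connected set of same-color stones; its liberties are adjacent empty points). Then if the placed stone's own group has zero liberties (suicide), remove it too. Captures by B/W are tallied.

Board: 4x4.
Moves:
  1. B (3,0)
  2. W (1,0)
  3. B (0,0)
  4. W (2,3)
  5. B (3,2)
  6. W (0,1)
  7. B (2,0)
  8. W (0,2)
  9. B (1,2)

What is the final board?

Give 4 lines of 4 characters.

Answer: .WW.
W.B.
B..W
B.B.

Derivation:
Move 1: B@(3,0) -> caps B=0 W=0
Move 2: W@(1,0) -> caps B=0 W=0
Move 3: B@(0,0) -> caps B=0 W=0
Move 4: W@(2,3) -> caps B=0 W=0
Move 5: B@(3,2) -> caps B=0 W=0
Move 6: W@(0,1) -> caps B=0 W=1
Move 7: B@(2,0) -> caps B=0 W=1
Move 8: W@(0,2) -> caps B=0 W=1
Move 9: B@(1,2) -> caps B=0 W=1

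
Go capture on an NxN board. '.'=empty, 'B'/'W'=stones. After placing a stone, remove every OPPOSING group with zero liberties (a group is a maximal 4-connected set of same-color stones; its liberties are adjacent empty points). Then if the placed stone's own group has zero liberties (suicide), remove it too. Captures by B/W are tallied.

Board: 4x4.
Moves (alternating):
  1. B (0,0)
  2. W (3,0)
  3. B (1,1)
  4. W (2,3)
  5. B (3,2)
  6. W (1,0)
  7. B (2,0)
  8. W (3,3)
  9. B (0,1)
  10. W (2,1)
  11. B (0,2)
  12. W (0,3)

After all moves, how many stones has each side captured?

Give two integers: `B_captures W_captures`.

Move 1: B@(0,0) -> caps B=0 W=0
Move 2: W@(3,0) -> caps B=0 W=0
Move 3: B@(1,1) -> caps B=0 W=0
Move 4: W@(2,3) -> caps B=0 W=0
Move 5: B@(3,2) -> caps B=0 W=0
Move 6: W@(1,0) -> caps B=0 W=0
Move 7: B@(2,0) -> caps B=1 W=0
Move 8: W@(3,3) -> caps B=1 W=0
Move 9: B@(0,1) -> caps B=1 W=0
Move 10: W@(2,1) -> caps B=1 W=0
Move 11: B@(0,2) -> caps B=1 W=0
Move 12: W@(0,3) -> caps B=1 W=0

Answer: 1 0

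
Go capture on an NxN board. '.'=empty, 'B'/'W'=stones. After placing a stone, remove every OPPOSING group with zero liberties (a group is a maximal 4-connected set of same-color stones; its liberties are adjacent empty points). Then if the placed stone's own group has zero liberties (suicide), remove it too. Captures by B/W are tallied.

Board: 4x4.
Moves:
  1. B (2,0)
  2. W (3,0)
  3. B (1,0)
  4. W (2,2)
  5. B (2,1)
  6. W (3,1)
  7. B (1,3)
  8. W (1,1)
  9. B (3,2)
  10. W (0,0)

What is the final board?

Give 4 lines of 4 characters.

Move 1: B@(2,0) -> caps B=0 W=0
Move 2: W@(3,0) -> caps B=0 W=0
Move 3: B@(1,0) -> caps B=0 W=0
Move 4: W@(2,2) -> caps B=0 W=0
Move 5: B@(2,1) -> caps B=0 W=0
Move 6: W@(3,1) -> caps B=0 W=0
Move 7: B@(1,3) -> caps B=0 W=0
Move 8: W@(1,1) -> caps B=0 W=0
Move 9: B@(3,2) -> caps B=2 W=0
Move 10: W@(0,0) -> caps B=2 W=0

Answer: W...
BW.B
BBW.
..B.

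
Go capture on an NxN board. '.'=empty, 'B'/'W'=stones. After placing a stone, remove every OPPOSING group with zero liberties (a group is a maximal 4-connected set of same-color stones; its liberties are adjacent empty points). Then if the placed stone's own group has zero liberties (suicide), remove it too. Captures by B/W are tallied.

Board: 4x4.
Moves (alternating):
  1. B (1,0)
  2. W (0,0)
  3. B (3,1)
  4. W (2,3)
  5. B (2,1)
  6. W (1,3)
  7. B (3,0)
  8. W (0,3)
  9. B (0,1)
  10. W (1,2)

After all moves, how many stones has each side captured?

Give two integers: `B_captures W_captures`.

Answer: 1 0

Derivation:
Move 1: B@(1,0) -> caps B=0 W=0
Move 2: W@(0,0) -> caps B=0 W=0
Move 3: B@(3,1) -> caps B=0 W=0
Move 4: W@(2,3) -> caps B=0 W=0
Move 5: B@(2,1) -> caps B=0 W=0
Move 6: W@(1,3) -> caps B=0 W=0
Move 7: B@(3,0) -> caps B=0 W=0
Move 8: W@(0,3) -> caps B=0 W=0
Move 9: B@(0,1) -> caps B=1 W=0
Move 10: W@(1,2) -> caps B=1 W=0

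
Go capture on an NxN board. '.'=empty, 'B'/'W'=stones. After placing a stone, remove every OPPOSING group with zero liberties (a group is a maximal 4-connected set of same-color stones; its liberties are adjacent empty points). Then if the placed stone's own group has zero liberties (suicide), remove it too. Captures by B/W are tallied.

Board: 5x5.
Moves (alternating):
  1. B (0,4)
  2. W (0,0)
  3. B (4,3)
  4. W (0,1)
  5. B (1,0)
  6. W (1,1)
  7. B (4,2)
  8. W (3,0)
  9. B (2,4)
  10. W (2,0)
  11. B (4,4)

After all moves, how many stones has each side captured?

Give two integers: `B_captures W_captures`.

Move 1: B@(0,4) -> caps B=0 W=0
Move 2: W@(0,0) -> caps B=0 W=0
Move 3: B@(4,3) -> caps B=0 W=0
Move 4: W@(0,1) -> caps B=0 W=0
Move 5: B@(1,0) -> caps B=0 W=0
Move 6: W@(1,1) -> caps B=0 W=0
Move 7: B@(4,2) -> caps B=0 W=0
Move 8: W@(3,0) -> caps B=0 W=0
Move 9: B@(2,4) -> caps B=0 W=0
Move 10: W@(2,0) -> caps B=0 W=1
Move 11: B@(4,4) -> caps B=0 W=1

Answer: 0 1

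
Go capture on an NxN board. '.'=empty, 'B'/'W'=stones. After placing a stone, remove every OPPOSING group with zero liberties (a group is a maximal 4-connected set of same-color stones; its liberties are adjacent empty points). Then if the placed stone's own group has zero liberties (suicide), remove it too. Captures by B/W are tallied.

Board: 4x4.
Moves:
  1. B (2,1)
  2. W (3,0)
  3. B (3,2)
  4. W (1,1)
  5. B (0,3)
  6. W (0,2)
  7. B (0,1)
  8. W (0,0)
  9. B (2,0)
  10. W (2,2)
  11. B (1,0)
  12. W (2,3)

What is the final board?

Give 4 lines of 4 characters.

Move 1: B@(2,1) -> caps B=0 W=0
Move 2: W@(3,0) -> caps B=0 W=0
Move 3: B@(3,2) -> caps B=0 W=0
Move 4: W@(1,1) -> caps B=0 W=0
Move 5: B@(0,3) -> caps B=0 W=0
Move 6: W@(0,2) -> caps B=0 W=0
Move 7: B@(0,1) -> caps B=0 W=0
Move 8: W@(0,0) -> caps B=0 W=1
Move 9: B@(2,0) -> caps B=0 W=1
Move 10: W@(2,2) -> caps B=0 W=1
Move 11: B@(1,0) -> caps B=0 W=1
Move 12: W@(2,3) -> caps B=0 W=1

Answer: W.WB
BW..
BBWW
W.B.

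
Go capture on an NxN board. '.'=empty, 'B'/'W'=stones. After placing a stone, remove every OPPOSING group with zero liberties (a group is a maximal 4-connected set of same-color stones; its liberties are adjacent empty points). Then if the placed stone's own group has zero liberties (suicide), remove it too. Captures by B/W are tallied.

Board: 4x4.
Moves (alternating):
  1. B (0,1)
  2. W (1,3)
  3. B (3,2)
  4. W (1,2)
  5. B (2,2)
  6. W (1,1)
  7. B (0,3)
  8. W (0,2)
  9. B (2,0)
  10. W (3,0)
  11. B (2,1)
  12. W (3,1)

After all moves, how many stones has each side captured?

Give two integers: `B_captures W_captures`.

Move 1: B@(0,1) -> caps B=0 W=0
Move 2: W@(1,3) -> caps B=0 W=0
Move 3: B@(3,2) -> caps B=0 W=0
Move 4: W@(1,2) -> caps B=0 W=0
Move 5: B@(2,2) -> caps B=0 W=0
Move 6: W@(1,1) -> caps B=0 W=0
Move 7: B@(0,3) -> caps B=0 W=0
Move 8: W@(0,2) -> caps B=0 W=1
Move 9: B@(2,0) -> caps B=0 W=1
Move 10: W@(3,0) -> caps B=0 W=1
Move 11: B@(2,1) -> caps B=0 W=1
Move 12: W@(3,1) -> caps B=0 W=1

Answer: 0 1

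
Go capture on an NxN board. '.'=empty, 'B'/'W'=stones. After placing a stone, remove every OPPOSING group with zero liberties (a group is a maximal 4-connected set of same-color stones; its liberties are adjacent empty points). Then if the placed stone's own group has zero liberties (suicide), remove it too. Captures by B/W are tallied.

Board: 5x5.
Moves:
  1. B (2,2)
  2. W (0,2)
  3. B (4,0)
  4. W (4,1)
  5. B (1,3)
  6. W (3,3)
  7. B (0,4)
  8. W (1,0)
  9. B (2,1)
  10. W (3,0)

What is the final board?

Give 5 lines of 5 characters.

Answer: ..W.B
W..B.
.BB..
W..W.
.W...

Derivation:
Move 1: B@(2,2) -> caps B=0 W=0
Move 2: W@(0,2) -> caps B=0 W=0
Move 3: B@(4,0) -> caps B=0 W=0
Move 4: W@(4,1) -> caps B=0 W=0
Move 5: B@(1,3) -> caps B=0 W=0
Move 6: W@(3,3) -> caps B=0 W=0
Move 7: B@(0,4) -> caps B=0 W=0
Move 8: W@(1,0) -> caps B=0 W=0
Move 9: B@(2,1) -> caps B=0 W=0
Move 10: W@(3,0) -> caps B=0 W=1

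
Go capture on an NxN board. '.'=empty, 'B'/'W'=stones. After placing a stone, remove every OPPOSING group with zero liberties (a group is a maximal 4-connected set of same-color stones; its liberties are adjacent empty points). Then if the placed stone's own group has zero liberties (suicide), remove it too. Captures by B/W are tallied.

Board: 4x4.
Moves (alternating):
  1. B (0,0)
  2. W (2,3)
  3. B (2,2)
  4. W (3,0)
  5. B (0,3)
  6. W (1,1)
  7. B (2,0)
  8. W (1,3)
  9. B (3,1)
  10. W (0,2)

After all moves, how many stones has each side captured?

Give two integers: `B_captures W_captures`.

Move 1: B@(0,0) -> caps B=0 W=0
Move 2: W@(2,3) -> caps B=0 W=0
Move 3: B@(2,2) -> caps B=0 W=0
Move 4: W@(3,0) -> caps B=0 W=0
Move 5: B@(0,3) -> caps B=0 W=0
Move 6: W@(1,1) -> caps B=0 W=0
Move 7: B@(2,0) -> caps B=0 W=0
Move 8: W@(1,3) -> caps B=0 W=0
Move 9: B@(3,1) -> caps B=1 W=0
Move 10: W@(0,2) -> caps B=1 W=1

Answer: 1 1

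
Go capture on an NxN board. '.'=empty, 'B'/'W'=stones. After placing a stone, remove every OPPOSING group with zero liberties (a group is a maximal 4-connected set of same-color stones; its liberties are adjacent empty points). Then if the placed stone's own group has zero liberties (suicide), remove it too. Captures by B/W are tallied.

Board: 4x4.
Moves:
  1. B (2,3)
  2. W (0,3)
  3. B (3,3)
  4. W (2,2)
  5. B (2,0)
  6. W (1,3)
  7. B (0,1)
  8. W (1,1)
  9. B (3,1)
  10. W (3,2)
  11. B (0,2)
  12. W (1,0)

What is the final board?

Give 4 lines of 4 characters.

Answer: .BBW
WW.W
B.W.
.BW.

Derivation:
Move 1: B@(2,3) -> caps B=0 W=0
Move 2: W@(0,3) -> caps B=0 W=0
Move 3: B@(3,3) -> caps B=0 W=0
Move 4: W@(2,2) -> caps B=0 W=0
Move 5: B@(2,0) -> caps B=0 W=0
Move 6: W@(1,3) -> caps B=0 W=0
Move 7: B@(0,1) -> caps B=0 W=0
Move 8: W@(1,1) -> caps B=0 W=0
Move 9: B@(3,1) -> caps B=0 W=0
Move 10: W@(3,2) -> caps B=0 W=2
Move 11: B@(0,2) -> caps B=0 W=2
Move 12: W@(1,0) -> caps B=0 W=2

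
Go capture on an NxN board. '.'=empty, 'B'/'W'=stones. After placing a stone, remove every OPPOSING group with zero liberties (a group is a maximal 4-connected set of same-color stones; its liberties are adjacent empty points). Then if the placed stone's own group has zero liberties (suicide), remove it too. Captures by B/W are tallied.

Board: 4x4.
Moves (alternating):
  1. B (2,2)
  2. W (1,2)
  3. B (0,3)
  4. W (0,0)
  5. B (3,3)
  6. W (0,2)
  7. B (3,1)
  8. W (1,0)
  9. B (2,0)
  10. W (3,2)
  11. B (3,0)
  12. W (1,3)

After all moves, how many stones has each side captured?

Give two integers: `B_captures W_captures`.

Answer: 0 1

Derivation:
Move 1: B@(2,2) -> caps B=0 W=0
Move 2: W@(1,2) -> caps B=0 W=0
Move 3: B@(0,3) -> caps B=0 W=0
Move 4: W@(0,0) -> caps B=0 W=0
Move 5: B@(3,3) -> caps B=0 W=0
Move 6: W@(0,2) -> caps B=0 W=0
Move 7: B@(3,1) -> caps B=0 W=0
Move 8: W@(1,0) -> caps B=0 W=0
Move 9: B@(2,0) -> caps B=0 W=0
Move 10: W@(3,2) -> caps B=0 W=0
Move 11: B@(3,0) -> caps B=0 W=0
Move 12: W@(1,3) -> caps B=0 W=1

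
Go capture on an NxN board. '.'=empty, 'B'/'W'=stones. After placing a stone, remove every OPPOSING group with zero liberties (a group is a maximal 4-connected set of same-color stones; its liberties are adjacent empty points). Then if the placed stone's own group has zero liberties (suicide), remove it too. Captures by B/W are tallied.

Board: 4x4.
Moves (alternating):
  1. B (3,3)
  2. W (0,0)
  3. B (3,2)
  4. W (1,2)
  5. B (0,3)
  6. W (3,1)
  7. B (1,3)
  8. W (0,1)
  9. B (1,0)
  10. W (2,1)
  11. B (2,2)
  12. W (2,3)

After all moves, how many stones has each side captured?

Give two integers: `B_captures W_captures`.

Move 1: B@(3,3) -> caps B=0 W=0
Move 2: W@(0,0) -> caps B=0 W=0
Move 3: B@(3,2) -> caps B=0 W=0
Move 4: W@(1,2) -> caps B=0 W=0
Move 5: B@(0,3) -> caps B=0 W=0
Move 6: W@(3,1) -> caps B=0 W=0
Move 7: B@(1,3) -> caps B=0 W=0
Move 8: W@(0,1) -> caps B=0 W=0
Move 9: B@(1,0) -> caps B=0 W=0
Move 10: W@(2,1) -> caps B=0 W=0
Move 11: B@(2,2) -> caps B=0 W=0
Move 12: W@(2,3) -> caps B=0 W=3

Answer: 0 3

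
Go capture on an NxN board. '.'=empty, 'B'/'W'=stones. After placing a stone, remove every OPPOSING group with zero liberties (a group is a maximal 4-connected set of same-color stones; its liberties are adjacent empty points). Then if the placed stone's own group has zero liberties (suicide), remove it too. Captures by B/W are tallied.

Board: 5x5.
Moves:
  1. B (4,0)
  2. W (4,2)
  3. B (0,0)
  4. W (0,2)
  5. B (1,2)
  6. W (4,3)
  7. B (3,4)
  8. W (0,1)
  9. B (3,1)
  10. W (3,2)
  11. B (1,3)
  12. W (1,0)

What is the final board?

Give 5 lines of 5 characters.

Answer: .WW..
W.BB.
.....
.BW.B
B.WW.

Derivation:
Move 1: B@(4,0) -> caps B=0 W=0
Move 2: W@(4,2) -> caps B=0 W=0
Move 3: B@(0,0) -> caps B=0 W=0
Move 4: W@(0,2) -> caps B=0 W=0
Move 5: B@(1,2) -> caps B=0 W=0
Move 6: W@(4,3) -> caps B=0 W=0
Move 7: B@(3,4) -> caps B=0 W=0
Move 8: W@(0,1) -> caps B=0 W=0
Move 9: B@(3,1) -> caps B=0 W=0
Move 10: W@(3,2) -> caps B=0 W=0
Move 11: B@(1,3) -> caps B=0 W=0
Move 12: W@(1,0) -> caps B=0 W=1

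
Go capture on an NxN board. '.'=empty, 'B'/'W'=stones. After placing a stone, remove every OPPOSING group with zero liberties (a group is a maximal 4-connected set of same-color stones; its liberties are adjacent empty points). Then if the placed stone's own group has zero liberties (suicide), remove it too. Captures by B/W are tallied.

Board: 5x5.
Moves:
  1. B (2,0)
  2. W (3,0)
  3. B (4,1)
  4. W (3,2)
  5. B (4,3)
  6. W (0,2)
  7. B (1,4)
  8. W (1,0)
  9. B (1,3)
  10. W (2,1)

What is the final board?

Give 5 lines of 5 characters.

Answer: ..W..
W..BB
.W...
W.W..
.B.B.

Derivation:
Move 1: B@(2,0) -> caps B=0 W=0
Move 2: W@(3,0) -> caps B=0 W=0
Move 3: B@(4,1) -> caps B=0 W=0
Move 4: W@(3,2) -> caps B=0 W=0
Move 5: B@(4,3) -> caps B=0 W=0
Move 6: W@(0,2) -> caps B=0 W=0
Move 7: B@(1,4) -> caps B=0 W=0
Move 8: W@(1,0) -> caps B=0 W=0
Move 9: B@(1,3) -> caps B=0 W=0
Move 10: W@(2,1) -> caps B=0 W=1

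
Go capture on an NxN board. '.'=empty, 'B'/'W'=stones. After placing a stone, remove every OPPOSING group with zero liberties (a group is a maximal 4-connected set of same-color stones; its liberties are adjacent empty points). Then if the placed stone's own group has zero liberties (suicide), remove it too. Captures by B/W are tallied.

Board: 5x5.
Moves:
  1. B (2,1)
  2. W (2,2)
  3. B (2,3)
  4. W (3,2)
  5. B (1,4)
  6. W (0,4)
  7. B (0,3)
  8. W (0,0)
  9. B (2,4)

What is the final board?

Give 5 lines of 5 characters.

Move 1: B@(2,1) -> caps B=0 W=0
Move 2: W@(2,2) -> caps B=0 W=0
Move 3: B@(2,3) -> caps B=0 W=0
Move 4: W@(3,2) -> caps B=0 W=0
Move 5: B@(1,4) -> caps B=0 W=0
Move 6: W@(0,4) -> caps B=0 W=0
Move 7: B@(0,3) -> caps B=1 W=0
Move 8: W@(0,0) -> caps B=1 W=0
Move 9: B@(2,4) -> caps B=1 W=0

Answer: W..B.
....B
.BWBB
..W..
.....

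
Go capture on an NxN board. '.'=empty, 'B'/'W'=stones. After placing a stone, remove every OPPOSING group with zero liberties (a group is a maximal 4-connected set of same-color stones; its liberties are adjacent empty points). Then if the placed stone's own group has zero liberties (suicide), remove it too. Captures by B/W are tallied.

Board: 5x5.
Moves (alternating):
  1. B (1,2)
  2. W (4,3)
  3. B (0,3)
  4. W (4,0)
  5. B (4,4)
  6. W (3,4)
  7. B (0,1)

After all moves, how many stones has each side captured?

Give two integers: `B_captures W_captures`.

Answer: 0 1

Derivation:
Move 1: B@(1,2) -> caps B=0 W=0
Move 2: W@(4,3) -> caps B=0 W=0
Move 3: B@(0,3) -> caps B=0 W=0
Move 4: W@(4,0) -> caps B=0 W=0
Move 5: B@(4,4) -> caps B=0 W=0
Move 6: W@(3,4) -> caps B=0 W=1
Move 7: B@(0,1) -> caps B=0 W=1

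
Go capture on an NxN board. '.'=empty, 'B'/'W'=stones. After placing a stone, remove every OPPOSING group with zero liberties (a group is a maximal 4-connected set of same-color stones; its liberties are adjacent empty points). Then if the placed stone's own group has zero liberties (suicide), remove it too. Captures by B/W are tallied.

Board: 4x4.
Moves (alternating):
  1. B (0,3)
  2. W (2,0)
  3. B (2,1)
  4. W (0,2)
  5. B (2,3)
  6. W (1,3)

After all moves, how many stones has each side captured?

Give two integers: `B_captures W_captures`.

Move 1: B@(0,3) -> caps B=0 W=0
Move 2: W@(2,0) -> caps B=0 W=0
Move 3: B@(2,1) -> caps B=0 W=0
Move 4: W@(0,2) -> caps B=0 W=0
Move 5: B@(2,3) -> caps B=0 W=0
Move 6: W@(1,3) -> caps B=0 W=1

Answer: 0 1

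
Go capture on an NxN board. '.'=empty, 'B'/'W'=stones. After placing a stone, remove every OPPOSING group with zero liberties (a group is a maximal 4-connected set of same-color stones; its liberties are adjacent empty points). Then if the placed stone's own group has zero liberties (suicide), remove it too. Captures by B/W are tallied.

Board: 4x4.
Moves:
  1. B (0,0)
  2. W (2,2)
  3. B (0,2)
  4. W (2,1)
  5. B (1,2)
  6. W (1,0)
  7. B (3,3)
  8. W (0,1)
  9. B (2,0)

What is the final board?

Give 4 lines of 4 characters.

Answer: .WB.
W.B.
BWW.
...B

Derivation:
Move 1: B@(0,0) -> caps B=0 W=0
Move 2: W@(2,2) -> caps B=0 W=0
Move 3: B@(0,2) -> caps B=0 W=0
Move 4: W@(2,1) -> caps B=0 W=0
Move 5: B@(1,2) -> caps B=0 W=0
Move 6: W@(1,0) -> caps B=0 W=0
Move 7: B@(3,3) -> caps B=0 W=0
Move 8: W@(0,1) -> caps B=0 W=1
Move 9: B@(2,0) -> caps B=0 W=1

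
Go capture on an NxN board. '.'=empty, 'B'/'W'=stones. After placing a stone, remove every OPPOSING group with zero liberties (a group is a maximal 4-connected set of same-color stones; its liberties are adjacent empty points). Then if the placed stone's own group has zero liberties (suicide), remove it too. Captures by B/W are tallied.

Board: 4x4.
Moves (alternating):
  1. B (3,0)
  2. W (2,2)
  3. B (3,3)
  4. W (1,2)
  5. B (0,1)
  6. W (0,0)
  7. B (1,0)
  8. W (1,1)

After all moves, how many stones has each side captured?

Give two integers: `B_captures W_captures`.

Answer: 1 0

Derivation:
Move 1: B@(3,0) -> caps B=0 W=0
Move 2: W@(2,2) -> caps B=0 W=0
Move 3: B@(3,3) -> caps B=0 W=0
Move 4: W@(1,2) -> caps B=0 W=0
Move 5: B@(0,1) -> caps B=0 W=0
Move 6: W@(0,0) -> caps B=0 W=0
Move 7: B@(1,0) -> caps B=1 W=0
Move 8: W@(1,1) -> caps B=1 W=0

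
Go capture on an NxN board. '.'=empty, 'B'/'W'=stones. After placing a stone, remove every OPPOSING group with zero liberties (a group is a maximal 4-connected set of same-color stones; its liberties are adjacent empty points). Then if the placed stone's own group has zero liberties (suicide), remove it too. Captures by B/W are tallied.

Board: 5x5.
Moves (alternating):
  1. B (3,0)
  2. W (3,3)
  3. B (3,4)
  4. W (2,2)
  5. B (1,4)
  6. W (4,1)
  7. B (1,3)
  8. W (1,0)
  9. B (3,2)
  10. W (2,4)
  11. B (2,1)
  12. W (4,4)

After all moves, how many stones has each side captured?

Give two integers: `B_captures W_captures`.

Move 1: B@(3,0) -> caps B=0 W=0
Move 2: W@(3,3) -> caps B=0 W=0
Move 3: B@(3,4) -> caps B=0 W=0
Move 4: W@(2,2) -> caps B=0 W=0
Move 5: B@(1,4) -> caps B=0 W=0
Move 6: W@(4,1) -> caps B=0 W=0
Move 7: B@(1,3) -> caps B=0 W=0
Move 8: W@(1,0) -> caps B=0 W=0
Move 9: B@(3,2) -> caps B=0 W=0
Move 10: W@(2,4) -> caps B=0 W=0
Move 11: B@(2,1) -> caps B=0 W=0
Move 12: W@(4,4) -> caps B=0 W=1

Answer: 0 1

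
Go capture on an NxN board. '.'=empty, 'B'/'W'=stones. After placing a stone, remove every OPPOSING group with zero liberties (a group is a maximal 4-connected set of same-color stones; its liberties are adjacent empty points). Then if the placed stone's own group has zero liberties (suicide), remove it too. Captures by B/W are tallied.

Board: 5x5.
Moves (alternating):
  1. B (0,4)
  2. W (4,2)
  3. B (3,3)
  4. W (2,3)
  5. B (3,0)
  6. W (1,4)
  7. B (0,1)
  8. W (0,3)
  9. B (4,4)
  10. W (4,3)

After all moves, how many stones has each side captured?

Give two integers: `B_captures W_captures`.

Move 1: B@(0,4) -> caps B=0 W=0
Move 2: W@(4,2) -> caps B=0 W=0
Move 3: B@(3,3) -> caps B=0 W=0
Move 4: W@(2,3) -> caps B=0 W=0
Move 5: B@(3,0) -> caps B=0 W=0
Move 6: W@(1,4) -> caps B=0 W=0
Move 7: B@(0,1) -> caps B=0 W=0
Move 8: W@(0,3) -> caps B=0 W=1
Move 9: B@(4,4) -> caps B=0 W=1
Move 10: W@(4,3) -> caps B=0 W=1

Answer: 0 1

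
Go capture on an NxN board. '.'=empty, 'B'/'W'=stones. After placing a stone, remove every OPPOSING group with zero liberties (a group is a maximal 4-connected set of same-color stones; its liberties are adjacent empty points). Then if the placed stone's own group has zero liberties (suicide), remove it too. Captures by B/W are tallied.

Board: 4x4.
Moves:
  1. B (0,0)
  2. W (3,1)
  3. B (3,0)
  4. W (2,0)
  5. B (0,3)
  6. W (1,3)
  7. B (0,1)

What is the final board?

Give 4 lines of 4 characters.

Answer: BB.B
...W
W...
.W..

Derivation:
Move 1: B@(0,0) -> caps B=0 W=0
Move 2: W@(3,1) -> caps B=0 W=0
Move 3: B@(3,0) -> caps B=0 W=0
Move 4: W@(2,0) -> caps B=0 W=1
Move 5: B@(0,3) -> caps B=0 W=1
Move 6: W@(1,3) -> caps B=0 W=1
Move 7: B@(0,1) -> caps B=0 W=1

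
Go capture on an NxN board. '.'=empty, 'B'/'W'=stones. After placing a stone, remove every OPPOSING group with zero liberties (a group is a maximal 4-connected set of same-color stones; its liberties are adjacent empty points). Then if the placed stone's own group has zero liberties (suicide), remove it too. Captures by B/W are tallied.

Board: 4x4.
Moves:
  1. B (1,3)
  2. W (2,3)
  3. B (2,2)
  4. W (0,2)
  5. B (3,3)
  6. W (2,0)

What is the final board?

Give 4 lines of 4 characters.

Answer: ..W.
...B
W.B.
...B

Derivation:
Move 1: B@(1,3) -> caps B=0 W=0
Move 2: W@(2,3) -> caps B=0 W=0
Move 3: B@(2,2) -> caps B=0 W=0
Move 4: W@(0,2) -> caps B=0 W=0
Move 5: B@(3,3) -> caps B=1 W=0
Move 6: W@(2,0) -> caps B=1 W=0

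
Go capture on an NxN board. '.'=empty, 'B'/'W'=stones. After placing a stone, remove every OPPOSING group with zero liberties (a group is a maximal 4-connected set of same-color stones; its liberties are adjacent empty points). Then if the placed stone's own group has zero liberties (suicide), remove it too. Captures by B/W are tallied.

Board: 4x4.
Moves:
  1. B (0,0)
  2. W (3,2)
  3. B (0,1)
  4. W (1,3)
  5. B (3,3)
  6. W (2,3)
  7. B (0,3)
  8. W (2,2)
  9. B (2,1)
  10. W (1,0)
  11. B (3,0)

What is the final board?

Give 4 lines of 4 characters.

Answer: BB.B
W..W
.BWW
B.W.

Derivation:
Move 1: B@(0,0) -> caps B=0 W=0
Move 2: W@(3,2) -> caps B=0 W=0
Move 3: B@(0,1) -> caps B=0 W=0
Move 4: W@(1,3) -> caps B=0 W=0
Move 5: B@(3,3) -> caps B=0 W=0
Move 6: W@(2,3) -> caps B=0 W=1
Move 7: B@(0,3) -> caps B=0 W=1
Move 8: W@(2,2) -> caps B=0 W=1
Move 9: B@(2,1) -> caps B=0 W=1
Move 10: W@(1,0) -> caps B=0 W=1
Move 11: B@(3,0) -> caps B=0 W=1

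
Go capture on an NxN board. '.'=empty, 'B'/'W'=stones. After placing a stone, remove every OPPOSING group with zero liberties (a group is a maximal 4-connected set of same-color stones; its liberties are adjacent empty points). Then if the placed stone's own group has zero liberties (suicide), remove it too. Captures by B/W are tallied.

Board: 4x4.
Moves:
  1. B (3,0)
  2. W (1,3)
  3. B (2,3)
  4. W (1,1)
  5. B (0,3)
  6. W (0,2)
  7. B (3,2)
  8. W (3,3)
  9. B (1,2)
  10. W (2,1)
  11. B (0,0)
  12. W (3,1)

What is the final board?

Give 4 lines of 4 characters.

Answer: B.W.
.WBW
.W.B
BWB.

Derivation:
Move 1: B@(3,0) -> caps B=0 W=0
Move 2: W@(1,3) -> caps B=0 W=0
Move 3: B@(2,3) -> caps B=0 W=0
Move 4: W@(1,1) -> caps B=0 W=0
Move 5: B@(0,3) -> caps B=0 W=0
Move 6: W@(0,2) -> caps B=0 W=1
Move 7: B@(3,2) -> caps B=0 W=1
Move 8: W@(3,3) -> caps B=0 W=1
Move 9: B@(1,2) -> caps B=0 W=1
Move 10: W@(2,1) -> caps B=0 W=1
Move 11: B@(0,0) -> caps B=0 W=1
Move 12: W@(3,1) -> caps B=0 W=1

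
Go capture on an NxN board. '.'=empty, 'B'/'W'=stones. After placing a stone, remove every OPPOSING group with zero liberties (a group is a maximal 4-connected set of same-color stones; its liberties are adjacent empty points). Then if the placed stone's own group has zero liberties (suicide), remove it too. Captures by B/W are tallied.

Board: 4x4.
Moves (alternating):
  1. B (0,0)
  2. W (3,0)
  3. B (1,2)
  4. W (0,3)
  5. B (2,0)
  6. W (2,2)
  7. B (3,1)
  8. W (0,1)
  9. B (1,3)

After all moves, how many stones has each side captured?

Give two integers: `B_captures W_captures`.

Move 1: B@(0,0) -> caps B=0 W=0
Move 2: W@(3,0) -> caps B=0 W=0
Move 3: B@(1,2) -> caps B=0 W=0
Move 4: W@(0,3) -> caps B=0 W=0
Move 5: B@(2,0) -> caps B=0 W=0
Move 6: W@(2,2) -> caps B=0 W=0
Move 7: B@(3,1) -> caps B=1 W=0
Move 8: W@(0,1) -> caps B=1 W=0
Move 9: B@(1,3) -> caps B=1 W=0

Answer: 1 0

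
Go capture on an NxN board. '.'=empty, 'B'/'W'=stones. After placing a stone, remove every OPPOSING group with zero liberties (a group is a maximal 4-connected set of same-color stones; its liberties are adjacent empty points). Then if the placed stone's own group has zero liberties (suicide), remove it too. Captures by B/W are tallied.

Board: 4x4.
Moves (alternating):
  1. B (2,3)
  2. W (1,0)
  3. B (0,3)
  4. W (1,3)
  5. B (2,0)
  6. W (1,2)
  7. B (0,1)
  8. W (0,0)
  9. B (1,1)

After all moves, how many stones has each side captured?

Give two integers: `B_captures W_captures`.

Move 1: B@(2,3) -> caps B=0 W=0
Move 2: W@(1,0) -> caps B=0 W=0
Move 3: B@(0,3) -> caps B=0 W=0
Move 4: W@(1,3) -> caps B=0 W=0
Move 5: B@(2,0) -> caps B=0 W=0
Move 6: W@(1,2) -> caps B=0 W=0
Move 7: B@(0,1) -> caps B=0 W=0
Move 8: W@(0,0) -> caps B=0 W=0
Move 9: B@(1,1) -> caps B=2 W=0

Answer: 2 0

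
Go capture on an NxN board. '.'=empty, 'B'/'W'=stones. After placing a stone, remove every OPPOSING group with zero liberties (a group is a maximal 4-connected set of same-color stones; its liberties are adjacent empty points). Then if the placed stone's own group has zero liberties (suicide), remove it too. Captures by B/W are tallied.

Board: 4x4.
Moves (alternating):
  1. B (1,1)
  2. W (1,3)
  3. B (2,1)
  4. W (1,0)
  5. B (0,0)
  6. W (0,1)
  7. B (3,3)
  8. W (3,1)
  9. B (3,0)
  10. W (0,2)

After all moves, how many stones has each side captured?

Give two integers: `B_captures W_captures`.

Move 1: B@(1,1) -> caps B=0 W=0
Move 2: W@(1,3) -> caps B=0 W=0
Move 3: B@(2,1) -> caps B=0 W=0
Move 4: W@(1,0) -> caps B=0 W=0
Move 5: B@(0,0) -> caps B=0 W=0
Move 6: W@(0,1) -> caps B=0 W=1
Move 7: B@(3,3) -> caps B=0 W=1
Move 8: W@(3,1) -> caps B=0 W=1
Move 9: B@(3,0) -> caps B=0 W=1
Move 10: W@(0,2) -> caps B=0 W=1

Answer: 0 1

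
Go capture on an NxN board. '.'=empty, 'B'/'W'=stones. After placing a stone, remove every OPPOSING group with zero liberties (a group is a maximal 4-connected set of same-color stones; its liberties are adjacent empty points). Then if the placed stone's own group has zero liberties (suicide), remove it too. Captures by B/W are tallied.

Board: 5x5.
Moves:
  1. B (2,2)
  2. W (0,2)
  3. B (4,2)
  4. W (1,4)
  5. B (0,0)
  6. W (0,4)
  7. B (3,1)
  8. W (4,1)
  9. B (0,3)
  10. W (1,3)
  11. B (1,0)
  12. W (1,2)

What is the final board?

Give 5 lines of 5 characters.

Answer: B.W.W
B.WWW
..B..
.B...
.WB..

Derivation:
Move 1: B@(2,2) -> caps B=0 W=0
Move 2: W@(0,2) -> caps B=0 W=0
Move 3: B@(4,2) -> caps B=0 W=0
Move 4: W@(1,4) -> caps B=0 W=0
Move 5: B@(0,0) -> caps B=0 W=0
Move 6: W@(0,4) -> caps B=0 W=0
Move 7: B@(3,1) -> caps B=0 W=0
Move 8: W@(4,1) -> caps B=0 W=0
Move 9: B@(0,3) -> caps B=0 W=0
Move 10: W@(1,3) -> caps B=0 W=1
Move 11: B@(1,0) -> caps B=0 W=1
Move 12: W@(1,2) -> caps B=0 W=1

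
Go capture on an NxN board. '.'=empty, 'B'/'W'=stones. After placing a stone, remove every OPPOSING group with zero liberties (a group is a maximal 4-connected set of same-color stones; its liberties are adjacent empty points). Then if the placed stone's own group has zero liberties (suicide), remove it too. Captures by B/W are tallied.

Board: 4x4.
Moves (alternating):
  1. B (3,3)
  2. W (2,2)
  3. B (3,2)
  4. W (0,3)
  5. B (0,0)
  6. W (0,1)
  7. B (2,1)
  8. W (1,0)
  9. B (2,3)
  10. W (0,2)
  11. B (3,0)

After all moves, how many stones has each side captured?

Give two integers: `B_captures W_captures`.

Answer: 0 1

Derivation:
Move 1: B@(3,3) -> caps B=0 W=0
Move 2: W@(2,2) -> caps B=0 W=0
Move 3: B@(3,2) -> caps B=0 W=0
Move 4: W@(0,3) -> caps B=0 W=0
Move 5: B@(0,0) -> caps B=0 W=0
Move 6: W@(0,1) -> caps B=0 W=0
Move 7: B@(2,1) -> caps B=0 W=0
Move 8: W@(1,0) -> caps B=0 W=1
Move 9: B@(2,3) -> caps B=0 W=1
Move 10: W@(0,2) -> caps B=0 W=1
Move 11: B@(3,0) -> caps B=0 W=1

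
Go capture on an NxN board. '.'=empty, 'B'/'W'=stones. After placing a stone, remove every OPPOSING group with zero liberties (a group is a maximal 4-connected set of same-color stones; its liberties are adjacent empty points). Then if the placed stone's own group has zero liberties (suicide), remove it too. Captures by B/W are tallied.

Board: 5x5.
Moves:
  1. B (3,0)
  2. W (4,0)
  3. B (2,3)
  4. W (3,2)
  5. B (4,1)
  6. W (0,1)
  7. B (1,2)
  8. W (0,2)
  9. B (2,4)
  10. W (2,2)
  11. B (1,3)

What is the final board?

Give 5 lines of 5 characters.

Answer: .WW..
..BB.
..WBB
B.W..
.B...

Derivation:
Move 1: B@(3,0) -> caps B=0 W=0
Move 2: W@(4,0) -> caps B=0 W=0
Move 3: B@(2,3) -> caps B=0 W=0
Move 4: W@(3,2) -> caps B=0 W=0
Move 5: B@(4,1) -> caps B=1 W=0
Move 6: W@(0,1) -> caps B=1 W=0
Move 7: B@(1,2) -> caps B=1 W=0
Move 8: W@(0,2) -> caps B=1 W=0
Move 9: B@(2,4) -> caps B=1 W=0
Move 10: W@(2,2) -> caps B=1 W=0
Move 11: B@(1,3) -> caps B=1 W=0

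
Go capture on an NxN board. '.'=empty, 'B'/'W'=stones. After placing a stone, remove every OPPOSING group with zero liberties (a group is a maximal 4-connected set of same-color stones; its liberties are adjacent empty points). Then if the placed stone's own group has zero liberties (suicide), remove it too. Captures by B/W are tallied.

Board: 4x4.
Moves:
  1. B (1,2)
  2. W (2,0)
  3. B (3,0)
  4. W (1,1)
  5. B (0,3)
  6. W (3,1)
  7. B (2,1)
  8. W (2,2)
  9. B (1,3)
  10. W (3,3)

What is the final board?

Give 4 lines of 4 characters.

Move 1: B@(1,2) -> caps B=0 W=0
Move 2: W@(2,0) -> caps B=0 W=0
Move 3: B@(3,0) -> caps B=0 W=0
Move 4: W@(1,1) -> caps B=0 W=0
Move 5: B@(0,3) -> caps B=0 W=0
Move 6: W@(3,1) -> caps B=0 W=1
Move 7: B@(2,1) -> caps B=0 W=1
Move 8: W@(2,2) -> caps B=0 W=2
Move 9: B@(1,3) -> caps B=0 W=2
Move 10: W@(3,3) -> caps B=0 W=2

Answer: ...B
.WBB
W.W.
.W.W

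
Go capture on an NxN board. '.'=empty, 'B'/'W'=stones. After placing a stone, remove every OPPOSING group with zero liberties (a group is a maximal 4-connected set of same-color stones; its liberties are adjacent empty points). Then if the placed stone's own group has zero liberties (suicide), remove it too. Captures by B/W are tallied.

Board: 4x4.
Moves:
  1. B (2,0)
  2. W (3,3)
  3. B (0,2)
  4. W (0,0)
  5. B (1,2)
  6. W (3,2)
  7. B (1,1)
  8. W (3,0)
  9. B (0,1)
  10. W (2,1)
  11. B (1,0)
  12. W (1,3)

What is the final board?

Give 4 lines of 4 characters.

Answer: .BB.
BBBW
BW..
W.WW

Derivation:
Move 1: B@(2,0) -> caps B=0 W=0
Move 2: W@(3,3) -> caps B=0 W=0
Move 3: B@(0,2) -> caps B=0 W=0
Move 4: W@(0,0) -> caps B=0 W=0
Move 5: B@(1,2) -> caps B=0 W=0
Move 6: W@(3,2) -> caps B=0 W=0
Move 7: B@(1,1) -> caps B=0 W=0
Move 8: W@(3,0) -> caps B=0 W=0
Move 9: B@(0,1) -> caps B=0 W=0
Move 10: W@(2,1) -> caps B=0 W=0
Move 11: B@(1,0) -> caps B=1 W=0
Move 12: W@(1,3) -> caps B=1 W=0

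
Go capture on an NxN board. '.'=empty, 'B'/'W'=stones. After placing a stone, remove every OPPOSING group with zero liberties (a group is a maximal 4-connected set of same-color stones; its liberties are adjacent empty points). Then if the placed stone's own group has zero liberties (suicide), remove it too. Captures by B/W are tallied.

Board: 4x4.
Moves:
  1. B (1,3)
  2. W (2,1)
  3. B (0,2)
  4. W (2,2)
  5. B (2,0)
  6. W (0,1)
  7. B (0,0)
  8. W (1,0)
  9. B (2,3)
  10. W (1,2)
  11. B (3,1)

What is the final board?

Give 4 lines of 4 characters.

Answer: .WB.
W.WB
BWWB
.B..

Derivation:
Move 1: B@(1,3) -> caps B=0 W=0
Move 2: W@(2,1) -> caps B=0 W=0
Move 3: B@(0,2) -> caps B=0 W=0
Move 4: W@(2,2) -> caps B=0 W=0
Move 5: B@(2,0) -> caps B=0 W=0
Move 6: W@(0,1) -> caps B=0 W=0
Move 7: B@(0,0) -> caps B=0 W=0
Move 8: W@(1,0) -> caps B=0 W=1
Move 9: B@(2,3) -> caps B=0 W=1
Move 10: W@(1,2) -> caps B=0 W=1
Move 11: B@(3,1) -> caps B=0 W=1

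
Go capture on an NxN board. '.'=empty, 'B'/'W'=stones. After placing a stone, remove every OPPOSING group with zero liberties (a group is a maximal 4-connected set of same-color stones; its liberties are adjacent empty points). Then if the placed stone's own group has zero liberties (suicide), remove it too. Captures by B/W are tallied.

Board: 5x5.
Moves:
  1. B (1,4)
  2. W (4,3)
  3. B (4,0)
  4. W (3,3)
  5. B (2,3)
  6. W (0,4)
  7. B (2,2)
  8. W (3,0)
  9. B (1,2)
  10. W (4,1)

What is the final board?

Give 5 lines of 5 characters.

Answer: ....W
..B.B
..BB.
W..W.
.W.W.

Derivation:
Move 1: B@(1,4) -> caps B=0 W=0
Move 2: W@(4,3) -> caps B=0 W=0
Move 3: B@(4,0) -> caps B=0 W=0
Move 4: W@(3,3) -> caps B=0 W=0
Move 5: B@(2,3) -> caps B=0 W=0
Move 6: W@(0,4) -> caps B=0 W=0
Move 7: B@(2,2) -> caps B=0 W=0
Move 8: W@(3,0) -> caps B=0 W=0
Move 9: B@(1,2) -> caps B=0 W=0
Move 10: W@(4,1) -> caps B=0 W=1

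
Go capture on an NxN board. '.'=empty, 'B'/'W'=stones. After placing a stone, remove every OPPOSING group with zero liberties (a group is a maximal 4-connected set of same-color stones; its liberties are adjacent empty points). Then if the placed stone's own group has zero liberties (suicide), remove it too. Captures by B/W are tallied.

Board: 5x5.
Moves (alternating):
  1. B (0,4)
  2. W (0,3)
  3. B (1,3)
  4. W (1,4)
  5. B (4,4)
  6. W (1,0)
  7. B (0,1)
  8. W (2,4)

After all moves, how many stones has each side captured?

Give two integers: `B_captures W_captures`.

Answer: 0 1

Derivation:
Move 1: B@(0,4) -> caps B=0 W=0
Move 2: W@(0,3) -> caps B=0 W=0
Move 3: B@(1,3) -> caps B=0 W=0
Move 4: W@(1,4) -> caps B=0 W=1
Move 5: B@(4,4) -> caps B=0 W=1
Move 6: W@(1,0) -> caps B=0 W=1
Move 7: B@(0,1) -> caps B=0 W=1
Move 8: W@(2,4) -> caps B=0 W=1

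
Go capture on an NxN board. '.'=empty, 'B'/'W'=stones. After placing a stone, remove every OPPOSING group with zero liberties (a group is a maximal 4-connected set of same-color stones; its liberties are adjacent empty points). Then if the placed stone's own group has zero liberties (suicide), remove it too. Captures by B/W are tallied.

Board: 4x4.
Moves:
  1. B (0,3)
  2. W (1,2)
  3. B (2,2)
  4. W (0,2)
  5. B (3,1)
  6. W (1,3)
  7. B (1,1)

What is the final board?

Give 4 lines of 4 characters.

Answer: ..W.
.BWW
..B.
.B..

Derivation:
Move 1: B@(0,3) -> caps B=0 W=0
Move 2: W@(1,2) -> caps B=0 W=0
Move 3: B@(2,2) -> caps B=0 W=0
Move 4: W@(0,2) -> caps B=0 W=0
Move 5: B@(3,1) -> caps B=0 W=0
Move 6: W@(1,3) -> caps B=0 W=1
Move 7: B@(1,1) -> caps B=0 W=1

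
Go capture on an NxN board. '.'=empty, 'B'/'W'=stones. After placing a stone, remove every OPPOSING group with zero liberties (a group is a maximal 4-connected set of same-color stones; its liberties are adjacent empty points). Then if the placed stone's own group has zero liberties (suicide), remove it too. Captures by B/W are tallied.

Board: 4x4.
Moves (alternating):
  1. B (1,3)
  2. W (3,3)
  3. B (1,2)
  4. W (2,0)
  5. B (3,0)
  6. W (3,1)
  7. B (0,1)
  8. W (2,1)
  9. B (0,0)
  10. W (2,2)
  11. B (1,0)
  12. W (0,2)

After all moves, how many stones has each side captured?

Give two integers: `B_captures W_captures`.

Answer: 0 1

Derivation:
Move 1: B@(1,3) -> caps B=0 W=0
Move 2: W@(3,3) -> caps B=0 W=0
Move 3: B@(1,2) -> caps B=0 W=0
Move 4: W@(2,0) -> caps B=0 W=0
Move 5: B@(3,0) -> caps B=0 W=0
Move 6: W@(3,1) -> caps B=0 W=1
Move 7: B@(0,1) -> caps B=0 W=1
Move 8: W@(2,1) -> caps B=0 W=1
Move 9: B@(0,0) -> caps B=0 W=1
Move 10: W@(2,2) -> caps B=0 W=1
Move 11: B@(1,0) -> caps B=0 W=1
Move 12: W@(0,2) -> caps B=0 W=1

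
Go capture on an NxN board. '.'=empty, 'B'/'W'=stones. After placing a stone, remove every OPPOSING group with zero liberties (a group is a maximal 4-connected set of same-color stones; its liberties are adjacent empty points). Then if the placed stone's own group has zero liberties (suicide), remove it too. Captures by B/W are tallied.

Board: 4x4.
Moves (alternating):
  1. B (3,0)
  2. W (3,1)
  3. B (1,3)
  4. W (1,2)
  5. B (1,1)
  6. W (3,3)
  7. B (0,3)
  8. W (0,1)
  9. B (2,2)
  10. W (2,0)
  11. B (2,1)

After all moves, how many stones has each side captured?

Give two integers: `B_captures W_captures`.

Answer: 0 1

Derivation:
Move 1: B@(3,0) -> caps B=0 W=0
Move 2: W@(3,1) -> caps B=0 W=0
Move 3: B@(1,3) -> caps B=0 W=0
Move 4: W@(1,2) -> caps B=0 W=0
Move 5: B@(1,1) -> caps B=0 W=0
Move 6: W@(3,3) -> caps B=0 W=0
Move 7: B@(0,3) -> caps B=0 W=0
Move 8: W@(0,1) -> caps B=0 W=0
Move 9: B@(2,2) -> caps B=0 W=0
Move 10: W@(2,0) -> caps B=0 W=1
Move 11: B@(2,1) -> caps B=0 W=1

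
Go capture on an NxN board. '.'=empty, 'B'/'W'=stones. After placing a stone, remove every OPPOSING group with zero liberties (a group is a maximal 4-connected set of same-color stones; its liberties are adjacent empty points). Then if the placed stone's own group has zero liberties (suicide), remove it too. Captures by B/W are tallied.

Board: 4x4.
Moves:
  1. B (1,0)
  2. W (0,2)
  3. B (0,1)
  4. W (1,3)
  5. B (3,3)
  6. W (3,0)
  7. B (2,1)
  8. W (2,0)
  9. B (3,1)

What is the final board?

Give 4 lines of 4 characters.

Answer: .BW.
B..W
.B..
.B.B

Derivation:
Move 1: B@(1,0) -> caps B=0 W=0
Move 2: W@(0,2) -> caps B=0 W=0
Move 3: B@(0,1) -> caps B=0 W=0
Move 4: W@(1,3) -> caps B=0 W=0
Move 5: B@(3,3) -> caps B=0 W=0
Move 6: W@(3,0) -> caps B=0 W=0
Move 7: B@(2,1) -> caps B=0 W=0
Move 8: W@(2,0) -> caps B=0 W=0
Move 9: B@(3,1) -> caps B=2 W=0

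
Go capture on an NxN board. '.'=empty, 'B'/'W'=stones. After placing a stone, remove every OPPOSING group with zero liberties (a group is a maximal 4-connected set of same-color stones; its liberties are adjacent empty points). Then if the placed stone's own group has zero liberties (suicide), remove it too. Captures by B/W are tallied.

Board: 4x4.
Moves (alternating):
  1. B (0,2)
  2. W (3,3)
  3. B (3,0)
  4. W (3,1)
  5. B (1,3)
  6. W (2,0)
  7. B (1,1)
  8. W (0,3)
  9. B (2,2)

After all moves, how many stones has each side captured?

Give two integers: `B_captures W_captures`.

Move 1: B@(0,2) -> caps B=0 W=0
Move 2: W@(3,3) -> caps B=0 W=0
Move 3: B@(3,0) -> caps B=0 W=0
Move 4: W@(3,1) -> caps B=0 W=0
Move 5: B@(1,3) -> caps B=0 W=0
Move 6: W@(2,0) -> caps B=0 W=1
Move 7: B@(1,1) -> caps B=0 W=1
Move 8: W@(0,3) -> caps B=0 W=1
Move 9: B@(2,2) -> caps B=0 W=1

Answer: 0 1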